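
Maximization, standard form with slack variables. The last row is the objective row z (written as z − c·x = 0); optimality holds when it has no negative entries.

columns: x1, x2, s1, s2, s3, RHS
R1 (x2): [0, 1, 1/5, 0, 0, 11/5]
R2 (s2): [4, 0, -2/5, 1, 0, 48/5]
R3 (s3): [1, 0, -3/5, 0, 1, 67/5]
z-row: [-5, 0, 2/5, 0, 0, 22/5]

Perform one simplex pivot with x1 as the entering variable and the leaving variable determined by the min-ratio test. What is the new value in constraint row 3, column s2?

-1/4

Ratio test on column x1 — row 1: entry 0 ≤ 0; row 2: (48/5)/4 = 12/5; row 3: (67/5)/1 = 67/5. Minimum is 12/5 at row 2 (s2 leaves); pivot element 4.
Divide row 2 by 4; eliminate column x1 from the other rows.
Row 3 update in column s2: 0 − 1·(1/4) = -1/4.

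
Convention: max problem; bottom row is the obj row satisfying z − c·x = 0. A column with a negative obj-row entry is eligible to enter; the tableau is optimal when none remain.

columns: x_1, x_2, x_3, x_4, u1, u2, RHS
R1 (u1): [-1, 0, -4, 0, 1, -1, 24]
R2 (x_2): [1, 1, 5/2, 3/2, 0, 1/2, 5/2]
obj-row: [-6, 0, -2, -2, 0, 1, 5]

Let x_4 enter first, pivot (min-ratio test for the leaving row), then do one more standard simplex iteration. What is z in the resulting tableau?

Ratio test on column x_4 — row 1: entry 0 ≤ 0; row 2: (5/2)/(3/2) = 5/3. Minimum is 5/3 at row 2 (x_2 leaves); pivot element 3/2.
Pivot on row 2; the obj-row RHS becomes 5 − (-2)·(5/3) = 25/3.
Next entering variable (most negative obj-row entry -14/3): x_1.
Ratio test on column x_1 — row 1: entry -1 ≤ 0; row 2: (5/3)/(2/3) = 5/2. Minimum is 5/2 at row 2 (x_4 leaves); pivot element 2/3.
After the second pivot the obj-row RHS is 25/3 − (-14/3)·(5/2) = 20.

20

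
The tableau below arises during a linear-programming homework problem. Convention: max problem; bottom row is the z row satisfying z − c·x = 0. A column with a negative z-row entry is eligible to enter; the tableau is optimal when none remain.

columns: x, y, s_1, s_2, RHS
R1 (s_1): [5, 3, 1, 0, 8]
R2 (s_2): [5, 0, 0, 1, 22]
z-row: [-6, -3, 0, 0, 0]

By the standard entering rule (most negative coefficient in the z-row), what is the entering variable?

Negative z-row entries: x: -6, y: -3.
The most negative is -6 in column x, so x enters.

x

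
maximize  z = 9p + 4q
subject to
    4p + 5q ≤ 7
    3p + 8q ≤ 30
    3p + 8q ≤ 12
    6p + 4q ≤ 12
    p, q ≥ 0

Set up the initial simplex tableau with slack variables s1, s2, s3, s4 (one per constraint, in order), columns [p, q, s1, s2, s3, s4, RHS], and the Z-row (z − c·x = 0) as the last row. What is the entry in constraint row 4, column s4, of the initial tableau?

1

Slack s4 belongs to constraint 4; its column is the unit vector e_4, so the entry in row 4 is 1.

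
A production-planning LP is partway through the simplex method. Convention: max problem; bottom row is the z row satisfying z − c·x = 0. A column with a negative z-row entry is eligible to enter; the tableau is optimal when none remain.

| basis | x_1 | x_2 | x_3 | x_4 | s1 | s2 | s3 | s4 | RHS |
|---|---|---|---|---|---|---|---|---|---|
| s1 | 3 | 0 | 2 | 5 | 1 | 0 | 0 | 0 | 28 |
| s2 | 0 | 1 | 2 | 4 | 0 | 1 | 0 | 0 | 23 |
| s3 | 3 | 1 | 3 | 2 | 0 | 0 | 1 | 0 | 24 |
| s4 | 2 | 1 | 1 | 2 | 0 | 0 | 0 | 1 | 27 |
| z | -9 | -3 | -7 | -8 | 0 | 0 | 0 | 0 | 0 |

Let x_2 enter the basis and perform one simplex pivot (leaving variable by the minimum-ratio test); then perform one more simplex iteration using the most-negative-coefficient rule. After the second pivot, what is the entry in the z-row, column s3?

Ratio test on column x_2 — row 1: entry 0 ≤ 0; row 2: 23/1 = 23; row 3: 24/1 = 24; row 4: 27/1 = 27. Minimum is 23 at row 2 (s2 leaves); pivot element 1.
Divide row 2 by 1; eliminate column x_2 from the other rows.
Second iteration: most negative z-row entry is -9 in column x_1, so x_1 enters.
Ratio test on column x_1 — row 1: 28/3 = 28/3; row 2: entry 0 ≤ 0; row 3: 1/3 = 1/3; row 4: 4/2 = 2. Minimum is 1/3 at row 3 (s3 leaves); pivot element 3.
Divide row 3 by 3; eliminate column x_1 from the other rows.
After both pivots, the entry at the z-row, column s3 is 3.

3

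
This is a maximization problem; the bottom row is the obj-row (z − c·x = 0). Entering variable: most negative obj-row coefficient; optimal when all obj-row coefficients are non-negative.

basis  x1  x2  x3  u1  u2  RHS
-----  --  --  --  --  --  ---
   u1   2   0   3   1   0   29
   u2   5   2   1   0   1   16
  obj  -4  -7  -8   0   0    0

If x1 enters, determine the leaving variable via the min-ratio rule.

u2

Column x1 entries and ratios — u1: 29/2 = 29/2; u2: 16/5 = 16/5.
Smallest ratio is 16/5 in the row of u2, so u2 leaves.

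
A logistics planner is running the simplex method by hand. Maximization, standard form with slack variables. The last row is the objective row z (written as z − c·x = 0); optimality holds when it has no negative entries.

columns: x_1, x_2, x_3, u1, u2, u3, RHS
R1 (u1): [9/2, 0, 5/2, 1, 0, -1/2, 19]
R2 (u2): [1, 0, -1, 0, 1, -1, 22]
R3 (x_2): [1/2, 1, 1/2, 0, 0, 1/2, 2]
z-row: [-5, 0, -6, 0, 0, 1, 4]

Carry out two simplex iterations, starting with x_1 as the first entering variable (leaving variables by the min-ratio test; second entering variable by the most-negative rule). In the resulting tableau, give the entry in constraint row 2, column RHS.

Ratio test on column x_1 — row 1: 19/(9/2) = 38/9; row 2: 22/1 = 22; row 3: 2/(1/2) = 4. Minimum is 4 at row 3 (x_2 leaves); pivot element 1/2.
Divide row 3 by 1/2; eliminate column x_1 from the other rows.
Second iteration: most negative z-row entry is -1 in column x_3, so x_3 enters.
Ratio test on column x_3 — row 1: entry -2 ≤ 0; row 2: entry -2 ≤ 0; row 3: 4/1 = 4. Minimum is 4 at row 3 (x_1 leaves); pivot element 1.
Divide row 3 by 1; eliminate column x_3 from the other rows.
After both pivots, the entry at constraint row 2, column RHS is 26.

26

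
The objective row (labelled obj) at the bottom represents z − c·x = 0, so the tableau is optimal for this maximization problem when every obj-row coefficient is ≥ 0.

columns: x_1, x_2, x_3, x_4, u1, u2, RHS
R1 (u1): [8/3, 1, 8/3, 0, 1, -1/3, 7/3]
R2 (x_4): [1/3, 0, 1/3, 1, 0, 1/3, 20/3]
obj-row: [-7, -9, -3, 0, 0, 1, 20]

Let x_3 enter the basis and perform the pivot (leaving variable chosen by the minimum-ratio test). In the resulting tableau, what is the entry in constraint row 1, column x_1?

1

Ratio test on column x_3 — row 1: (7/3)/(8/3) = 7/8; row 2: (20/3)/(1/3) = 20. Minimum is 7/8 at row 1 (u1 leaves); pivot element 8/3.
Divide row 1 by 8/3; eliminate column x_3 from the other rows.
In the new row 1, the x_1 entry is the old entry divided by the pivot: (8/3)/(8/3) = 1.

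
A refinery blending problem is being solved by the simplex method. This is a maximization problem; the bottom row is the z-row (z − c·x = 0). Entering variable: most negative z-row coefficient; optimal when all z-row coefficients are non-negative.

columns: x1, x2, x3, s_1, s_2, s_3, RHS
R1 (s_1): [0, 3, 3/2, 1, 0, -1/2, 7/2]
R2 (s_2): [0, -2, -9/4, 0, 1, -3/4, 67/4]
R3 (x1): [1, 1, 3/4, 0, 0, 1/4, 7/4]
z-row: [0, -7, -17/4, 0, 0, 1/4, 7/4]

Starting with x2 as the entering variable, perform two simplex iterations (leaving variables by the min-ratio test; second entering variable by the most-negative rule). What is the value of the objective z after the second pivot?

56/5

Ratio test on column x2 — row 1: (7/2)/3 = 7/6; row 2: entry -2 ≤ 0; row 3: (7/4)/1 = 7/4. Minimum is 7/6 at row 1 (s_1 leaves); pivot element 3.
Pivot on row 1; the z-row RHS becomes 7/4 − (-7)·(7/6) = 119/12.
Next entering variable (most negative z-row entry -11/12): s_3.
Ratio test on column s_3 — row 1: entry -1/6 ≤ 0; row 2: entry -13/12 ≤ 0; row 3: (7/12)/(5/12) = 7/5. Minimum is 7/5 at row 3 (x1 leaves); pivot element 5/12.
After the second pivot the z-row RHS is 119/12 − (-11/12)·(7/5) = 56/5.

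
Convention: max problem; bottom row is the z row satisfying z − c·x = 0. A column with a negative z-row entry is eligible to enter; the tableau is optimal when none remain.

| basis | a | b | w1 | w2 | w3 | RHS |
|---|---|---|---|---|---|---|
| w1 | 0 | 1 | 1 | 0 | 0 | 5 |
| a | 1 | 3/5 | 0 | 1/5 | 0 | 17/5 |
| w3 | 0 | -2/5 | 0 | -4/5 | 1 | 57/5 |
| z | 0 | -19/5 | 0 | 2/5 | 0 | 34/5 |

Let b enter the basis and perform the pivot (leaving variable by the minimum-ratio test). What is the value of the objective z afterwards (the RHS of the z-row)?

129/5

Ratio test on column b — row 1: 5/1 = 5; row 2: (17/5)/(3/5) = 17/3; row 3: entry -2/5 ≤ 0. Minimum is 5 at row 1 (w1 leaves); pivot element 1.
Pivot on row 1; the z-row RHS becomes 34/5 − (-19/5)·5 = 129/5.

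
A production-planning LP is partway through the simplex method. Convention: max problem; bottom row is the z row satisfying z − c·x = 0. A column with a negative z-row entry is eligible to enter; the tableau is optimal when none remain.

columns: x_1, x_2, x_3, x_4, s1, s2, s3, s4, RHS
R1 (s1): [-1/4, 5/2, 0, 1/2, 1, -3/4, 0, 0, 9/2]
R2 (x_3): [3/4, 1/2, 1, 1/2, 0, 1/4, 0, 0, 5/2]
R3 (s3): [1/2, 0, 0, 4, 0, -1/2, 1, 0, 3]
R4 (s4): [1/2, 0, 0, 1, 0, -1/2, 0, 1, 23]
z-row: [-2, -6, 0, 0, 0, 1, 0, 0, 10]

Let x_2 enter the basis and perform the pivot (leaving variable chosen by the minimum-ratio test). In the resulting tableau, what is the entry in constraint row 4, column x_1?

Ratio test on column x_2 — row 1: (9/2)/(5/2) = 9/5; row 2: (5/2)/(1/2) = 5; row 3: entry 0 ≤ 0; row 4: entry 0 ≤ 0. Minimum is 9/5 at row 1 (s1 leaves); pivot element 5/2.
Divide row 1 by 5/2; eliminate column x_2 from the other rows.
Row 4 update in column x_1: 1/2 − 0·(-1/10) = 1/2.

1/2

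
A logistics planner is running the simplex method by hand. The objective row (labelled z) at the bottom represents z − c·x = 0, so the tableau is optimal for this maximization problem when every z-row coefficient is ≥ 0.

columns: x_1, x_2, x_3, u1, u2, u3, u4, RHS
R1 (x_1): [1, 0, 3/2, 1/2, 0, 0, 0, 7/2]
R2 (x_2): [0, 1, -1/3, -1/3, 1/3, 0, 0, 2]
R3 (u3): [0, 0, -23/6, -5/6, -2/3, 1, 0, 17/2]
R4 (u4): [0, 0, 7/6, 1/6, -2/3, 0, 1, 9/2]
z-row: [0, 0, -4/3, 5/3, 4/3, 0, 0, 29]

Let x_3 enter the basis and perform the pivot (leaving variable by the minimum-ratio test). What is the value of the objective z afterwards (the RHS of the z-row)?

Ratio test on column x_3 — row 1: (7/2)/(3/2) = 7/3; row 2: entry -1/3 ≤ 0; row 3: entry -23/6 ≤ 0; row 4: (9/2)/(7/6) = 27/7. Minimum is 7/3 at row 1 (x_1 leaves); pivot element 3/2.
Pivot on row 1; the z-row RHS becomes 29 − (-4/3)·(7/3) = 289/9.

289/9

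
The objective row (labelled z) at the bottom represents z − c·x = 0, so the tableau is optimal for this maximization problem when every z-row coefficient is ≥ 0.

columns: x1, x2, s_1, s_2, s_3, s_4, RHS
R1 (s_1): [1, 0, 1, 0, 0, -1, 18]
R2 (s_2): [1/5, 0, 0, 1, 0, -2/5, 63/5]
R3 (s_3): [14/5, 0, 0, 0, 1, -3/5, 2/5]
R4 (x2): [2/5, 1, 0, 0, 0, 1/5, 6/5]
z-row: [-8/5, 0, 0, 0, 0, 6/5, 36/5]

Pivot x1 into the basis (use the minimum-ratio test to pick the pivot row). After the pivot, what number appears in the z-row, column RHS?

52/7

Ratio test on column x1 — row 1: 18/1 = 18; row 2: (63/5)/(1/5) = 63; row 3: (2/5)/(14/5) = 1/7; row 4: (6/5)/(2/5) = 3. Minimum is 1/7 at row 3 (s_3 leaves); pivot element 14/5.
Divide row 3 by 14/5; eliminate column x1 from the other rows.
z-row update in column RHS: 36/5 − (-8/5)·(1/7) = 52/7.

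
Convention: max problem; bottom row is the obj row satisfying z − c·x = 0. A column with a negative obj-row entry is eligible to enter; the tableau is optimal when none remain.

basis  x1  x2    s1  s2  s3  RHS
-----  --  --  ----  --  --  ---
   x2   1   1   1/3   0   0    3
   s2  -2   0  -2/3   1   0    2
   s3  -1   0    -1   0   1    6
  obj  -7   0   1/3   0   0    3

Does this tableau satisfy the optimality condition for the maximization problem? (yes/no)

The obj-row has a negative entry -7 in column x1, so it is not optimal.

no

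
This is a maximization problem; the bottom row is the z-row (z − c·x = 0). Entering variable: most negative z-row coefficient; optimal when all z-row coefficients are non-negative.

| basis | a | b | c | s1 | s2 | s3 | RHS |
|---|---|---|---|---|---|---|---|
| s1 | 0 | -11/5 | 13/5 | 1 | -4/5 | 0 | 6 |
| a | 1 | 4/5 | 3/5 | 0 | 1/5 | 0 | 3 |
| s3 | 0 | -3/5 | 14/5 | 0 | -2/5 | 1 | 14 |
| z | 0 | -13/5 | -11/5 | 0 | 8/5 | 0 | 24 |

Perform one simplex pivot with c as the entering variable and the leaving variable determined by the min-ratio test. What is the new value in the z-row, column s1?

11/13

Ratio test on column c — row 1: 6/(13/5) = 30/13; row 2: 3/(3/5) = 5; row 3: 14/(14/5) = 5. Minimum is 30/13 at row 1 (s1 leaves); pivot element 13/5.
Divide row 1 by 13/5; eliminate column c from the other rows.
z-row update in column s1: 0 − (-11/5)·(5/13) = 11/13.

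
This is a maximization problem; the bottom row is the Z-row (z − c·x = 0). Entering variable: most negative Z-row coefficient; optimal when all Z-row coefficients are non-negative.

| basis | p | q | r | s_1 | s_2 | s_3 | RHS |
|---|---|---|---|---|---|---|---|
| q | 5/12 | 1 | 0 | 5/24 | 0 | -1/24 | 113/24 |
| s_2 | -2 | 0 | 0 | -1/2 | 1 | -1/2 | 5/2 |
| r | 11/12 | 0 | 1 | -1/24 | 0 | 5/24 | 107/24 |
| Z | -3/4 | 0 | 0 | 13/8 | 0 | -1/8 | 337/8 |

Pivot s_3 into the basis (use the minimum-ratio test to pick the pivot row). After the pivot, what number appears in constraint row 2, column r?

Ratio test on column s_3 — row 1: entry -1/24 ≤ 0; row 2: entry -1/2 ≤ 0; row 3: (107/24)/(5/24) = 107/5. Minimum is 107/5 at row 3 (r leaves); pivot element 5/24.
Divide row 3 by 5/24; eliminate column s_3 from the other rows.
Row 2 update in column r: 0 − (-1/2)·(24/5) = 12/5.

12/5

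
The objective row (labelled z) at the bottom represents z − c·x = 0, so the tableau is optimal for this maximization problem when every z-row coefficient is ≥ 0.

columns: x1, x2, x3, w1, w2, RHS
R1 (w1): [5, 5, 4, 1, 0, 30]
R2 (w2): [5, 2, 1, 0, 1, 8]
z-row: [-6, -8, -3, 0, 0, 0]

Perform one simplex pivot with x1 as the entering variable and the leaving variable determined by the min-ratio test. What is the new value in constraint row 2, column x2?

Ratio test on column x1 — row 1: 30/5 = 6; row 2: 8/5 = 8/5. Minimum is 8/5 at row 2 (w2 leaves); pivot element 5.
Divide row 2 by 5; eliminate column x1 from the other rows.
In the new row 2, the x2 entry is the old entry divided by the pivot: 2/5 = 2/5.

2/5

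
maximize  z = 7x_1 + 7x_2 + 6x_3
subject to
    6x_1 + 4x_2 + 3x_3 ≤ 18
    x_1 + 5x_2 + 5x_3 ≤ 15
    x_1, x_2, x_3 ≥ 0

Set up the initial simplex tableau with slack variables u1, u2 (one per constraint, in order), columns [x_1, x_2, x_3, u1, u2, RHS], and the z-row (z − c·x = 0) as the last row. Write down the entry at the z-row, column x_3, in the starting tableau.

-6

The z-row carries the negated objective coefficients: the x_3 entry is -6.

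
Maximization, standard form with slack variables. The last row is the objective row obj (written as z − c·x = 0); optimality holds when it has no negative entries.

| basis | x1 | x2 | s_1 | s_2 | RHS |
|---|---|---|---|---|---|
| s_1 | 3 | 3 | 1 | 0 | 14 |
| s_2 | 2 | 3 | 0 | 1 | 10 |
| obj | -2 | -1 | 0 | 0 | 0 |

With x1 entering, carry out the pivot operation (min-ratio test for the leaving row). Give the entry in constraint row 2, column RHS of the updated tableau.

Ratio test on column x1 — row 1: 14/3 = 14/3; row 2: 10/2 = 5. Minimum is 14/3 at row 1 (s_1 leaves); pivot element 3.
Divide row 1 by 3; eliminate column x1 from the other rows.
Row 2 update in column RHS: 10 − 2·(14/3) = 2/3.

2/3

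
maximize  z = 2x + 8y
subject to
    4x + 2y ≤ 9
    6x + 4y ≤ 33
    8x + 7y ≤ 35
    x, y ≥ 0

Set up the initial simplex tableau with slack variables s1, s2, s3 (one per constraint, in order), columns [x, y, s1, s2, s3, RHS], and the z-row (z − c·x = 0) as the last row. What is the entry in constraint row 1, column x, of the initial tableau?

Constraint 1 has coefficient 4 on x.

4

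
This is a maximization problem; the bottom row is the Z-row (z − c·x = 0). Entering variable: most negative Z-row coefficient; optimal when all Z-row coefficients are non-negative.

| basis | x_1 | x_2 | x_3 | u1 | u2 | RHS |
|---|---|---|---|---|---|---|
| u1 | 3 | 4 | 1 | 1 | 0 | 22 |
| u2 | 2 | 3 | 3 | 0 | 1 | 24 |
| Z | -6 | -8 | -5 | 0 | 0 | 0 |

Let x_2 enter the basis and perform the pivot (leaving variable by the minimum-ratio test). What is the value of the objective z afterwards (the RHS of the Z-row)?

Ratio test on column x_2 — row 1: 22/4 = 11/2; row 2: 24/3 = 8. Minimum is 11/2 at row 1 (u1 leaves); pivot element 4.
Pivot on row 1; the Z-row RHS becomes 0 − (-8)·(11/2) = 44.

44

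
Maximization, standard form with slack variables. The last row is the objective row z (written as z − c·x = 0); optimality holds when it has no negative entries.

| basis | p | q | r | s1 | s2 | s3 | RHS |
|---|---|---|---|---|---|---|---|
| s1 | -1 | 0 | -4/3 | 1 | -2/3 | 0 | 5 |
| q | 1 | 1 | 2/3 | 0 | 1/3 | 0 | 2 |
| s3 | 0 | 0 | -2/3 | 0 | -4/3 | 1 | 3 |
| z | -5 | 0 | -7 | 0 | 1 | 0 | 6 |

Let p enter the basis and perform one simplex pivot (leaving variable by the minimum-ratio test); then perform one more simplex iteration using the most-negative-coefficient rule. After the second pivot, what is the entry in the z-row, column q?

Ratio test on column p — row 1: entry -1 ≤ 0; row 2: 2/1 = 2; row 3: entry 0 ≤ 0. Minimum is 2 at row 2 (q leaves); pivot element 1.
Divide row 2 by 1; eliminate column p from the other rows.
Second iteration: most negative z-row entry is -11/3 in column r, so r enters.
Ratio test on column r — row 1: entry -2/3 ≤ 0; row 2: 2/(2/3) = 3; row 3: entry -2/3 ≤ 0. Minimum is 3 at row 2 (p leaves); pivot element 2/3.
Divide row 2 by 2/3; eliminate column r from the other rows.
After both pivots, the entry at the z-row, column q is 21/2.

21/2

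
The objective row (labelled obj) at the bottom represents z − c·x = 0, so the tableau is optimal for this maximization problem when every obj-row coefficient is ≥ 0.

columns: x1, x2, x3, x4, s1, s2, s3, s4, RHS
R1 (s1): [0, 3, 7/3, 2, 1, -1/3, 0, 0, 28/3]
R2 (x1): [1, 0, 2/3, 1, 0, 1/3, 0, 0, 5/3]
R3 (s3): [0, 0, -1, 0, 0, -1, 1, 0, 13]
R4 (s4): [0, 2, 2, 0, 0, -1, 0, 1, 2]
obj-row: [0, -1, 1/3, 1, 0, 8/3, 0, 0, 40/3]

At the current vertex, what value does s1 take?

s1 is basic (row 1); its value is the RHS of that row, 28/3.

28/3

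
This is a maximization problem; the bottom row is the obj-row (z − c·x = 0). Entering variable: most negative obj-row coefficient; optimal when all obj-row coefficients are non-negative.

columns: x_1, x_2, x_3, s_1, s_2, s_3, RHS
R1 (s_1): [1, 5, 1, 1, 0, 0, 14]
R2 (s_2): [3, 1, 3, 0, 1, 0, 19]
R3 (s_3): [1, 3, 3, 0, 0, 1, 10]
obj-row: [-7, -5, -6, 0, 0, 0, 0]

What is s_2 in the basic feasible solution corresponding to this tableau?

19

s_2 is basic (row 2); its value is the RHS of that row, 19.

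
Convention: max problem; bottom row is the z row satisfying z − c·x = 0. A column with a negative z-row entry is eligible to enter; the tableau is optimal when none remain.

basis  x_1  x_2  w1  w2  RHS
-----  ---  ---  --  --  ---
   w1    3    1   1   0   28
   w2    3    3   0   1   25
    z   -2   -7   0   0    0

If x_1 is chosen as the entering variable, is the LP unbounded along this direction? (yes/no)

Column x_1 has positive entries in row(s) 1, 2, so the ratio test bounds it — not unbounded.

no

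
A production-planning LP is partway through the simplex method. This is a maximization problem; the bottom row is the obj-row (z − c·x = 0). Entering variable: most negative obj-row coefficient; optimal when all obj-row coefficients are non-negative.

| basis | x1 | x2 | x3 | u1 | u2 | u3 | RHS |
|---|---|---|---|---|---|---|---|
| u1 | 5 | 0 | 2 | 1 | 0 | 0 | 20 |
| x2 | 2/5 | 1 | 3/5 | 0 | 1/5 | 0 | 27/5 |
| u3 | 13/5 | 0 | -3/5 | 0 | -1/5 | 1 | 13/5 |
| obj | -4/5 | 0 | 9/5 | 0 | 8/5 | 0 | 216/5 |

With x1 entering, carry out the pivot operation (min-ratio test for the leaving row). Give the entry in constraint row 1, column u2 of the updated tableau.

Ratio test on column x1 — row 1: 20/5 = 4; row 2: (27/5)/(2/5) = 27/2; row 3: (13/5)/(13/5) = 1. Minimum is 1 at row 3 (u3 leaves); pivot element 13/5.
Divide row 3 by 13/5; eliminate column x1 from the other rows.
Row 1 update in column u2: 0 − 5·(-1/13) = 5/13.

5/13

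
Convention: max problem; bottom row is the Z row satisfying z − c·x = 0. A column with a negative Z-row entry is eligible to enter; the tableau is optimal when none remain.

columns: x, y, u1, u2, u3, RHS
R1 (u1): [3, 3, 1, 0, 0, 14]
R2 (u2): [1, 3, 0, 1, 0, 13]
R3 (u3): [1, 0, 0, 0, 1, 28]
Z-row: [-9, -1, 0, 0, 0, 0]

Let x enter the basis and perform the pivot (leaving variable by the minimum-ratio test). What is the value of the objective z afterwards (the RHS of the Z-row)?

42

Ratio test on column x — row 1: 14/3 = 14/3; row 2: 13/1 = 13; row 3: 28/1 = 28. Minimum is 14/3 at row 1 (u1 leaves); pivot element 3.
Pivot on row 1; the Z-row RHS becomes 0 − (-9)·(14/3) = 42.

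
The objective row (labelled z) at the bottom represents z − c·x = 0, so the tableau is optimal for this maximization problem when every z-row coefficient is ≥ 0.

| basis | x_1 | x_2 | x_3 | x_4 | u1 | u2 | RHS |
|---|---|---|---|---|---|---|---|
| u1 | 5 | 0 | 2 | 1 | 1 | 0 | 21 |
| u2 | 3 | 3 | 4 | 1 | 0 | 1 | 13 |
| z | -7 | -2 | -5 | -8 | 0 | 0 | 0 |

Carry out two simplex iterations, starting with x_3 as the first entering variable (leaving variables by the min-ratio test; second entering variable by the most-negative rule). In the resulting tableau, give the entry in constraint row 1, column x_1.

2

Ratio test on column x_3 — row 1: 21/2 = 21/2; row 2: 13/4 = 13/4. Minimum is 13/4 at row 2 (u2 leaves); pivot element 4.
Divide row 2 by 4; eliminate column x_3 from the other rows.
Second iteration: most negative z-row entry is -27/4 in column x_4, so x_4 enters.
Ratio test on column x_4 — row 1: (29/2)/(1/2) = 29; row 2: (13/4)/(1/4) = 13. Minimum is 13 at row 2 (x_3 leaves); pivot element 1/4.
Divide row 2 by 1/4; eliminate column x_4 from the other rows.
After both pivots, the entry at constraint row 1, column x_1 is 2.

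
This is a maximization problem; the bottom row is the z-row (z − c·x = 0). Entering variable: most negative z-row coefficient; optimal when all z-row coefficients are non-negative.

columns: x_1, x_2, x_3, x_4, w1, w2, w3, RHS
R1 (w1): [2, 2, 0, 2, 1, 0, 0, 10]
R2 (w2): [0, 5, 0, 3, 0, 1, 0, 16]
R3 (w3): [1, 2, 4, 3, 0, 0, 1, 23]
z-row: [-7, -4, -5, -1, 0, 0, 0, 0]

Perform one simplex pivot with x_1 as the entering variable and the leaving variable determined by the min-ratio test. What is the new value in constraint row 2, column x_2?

5

Ratio test on column x_1 — row 1: 10/2 = 5; row 2: entry 0 ≤ 0; row 3: 23/1 = 23. Minimum is 5 at row 1 (w1 leaves); pivot element 2.
Divide row 1 by 2; eliminate column x_1 from the other rows.
Row 2 update in column x_2: 5 − 0·1 = 5.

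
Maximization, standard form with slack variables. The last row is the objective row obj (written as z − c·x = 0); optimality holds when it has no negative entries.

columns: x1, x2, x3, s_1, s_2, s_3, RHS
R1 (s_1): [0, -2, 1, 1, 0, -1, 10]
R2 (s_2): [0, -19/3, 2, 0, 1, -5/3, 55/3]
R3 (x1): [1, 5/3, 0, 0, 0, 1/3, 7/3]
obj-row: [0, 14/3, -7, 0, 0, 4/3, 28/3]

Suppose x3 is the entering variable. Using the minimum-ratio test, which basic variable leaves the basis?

s_2

Column x3 entries and ratios — s_1: 10/1 = 10; s_2: (55/3)/2 = 55/6; x1: 0 ≤ 0, skip.
Smallest ratio is 55/6 in the row of s_2, so s_2 leaves.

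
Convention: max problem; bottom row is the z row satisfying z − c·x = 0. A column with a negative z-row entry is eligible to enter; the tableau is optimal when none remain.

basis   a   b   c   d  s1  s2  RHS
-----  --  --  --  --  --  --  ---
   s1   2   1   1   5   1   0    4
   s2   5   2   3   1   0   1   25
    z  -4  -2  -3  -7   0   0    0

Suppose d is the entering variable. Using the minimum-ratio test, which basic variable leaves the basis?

Column d entries and ratios — s1: 4/5 = 4/5; s2: 25/1 = 25.
Smallest ratio is 4/5 in the row of s1, so s1 leaves.

s1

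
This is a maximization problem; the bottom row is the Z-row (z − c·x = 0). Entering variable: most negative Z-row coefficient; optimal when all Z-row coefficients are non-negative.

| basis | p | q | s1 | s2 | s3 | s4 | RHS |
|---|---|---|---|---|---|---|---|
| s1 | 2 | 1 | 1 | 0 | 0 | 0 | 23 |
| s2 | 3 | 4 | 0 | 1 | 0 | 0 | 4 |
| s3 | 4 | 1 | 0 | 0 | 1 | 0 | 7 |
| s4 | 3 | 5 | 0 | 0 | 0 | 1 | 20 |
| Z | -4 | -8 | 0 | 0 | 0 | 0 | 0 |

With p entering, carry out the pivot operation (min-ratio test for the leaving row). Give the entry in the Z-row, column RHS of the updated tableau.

Ratio test on column p — row 1: 23/2 = 23/2; row 2: 4/3 = 4/3; row 3: 7/4 = 7/4; row 4: 20/3 = 20/3. Minimum is 4/3 at row 2 (s2 leaves); pivot element 3.
Divide row 2 by 3; eliminate column p from the other rows.
Z-row update in column RHS: 0 − (-4)·(4/3) = 16/3.

16/3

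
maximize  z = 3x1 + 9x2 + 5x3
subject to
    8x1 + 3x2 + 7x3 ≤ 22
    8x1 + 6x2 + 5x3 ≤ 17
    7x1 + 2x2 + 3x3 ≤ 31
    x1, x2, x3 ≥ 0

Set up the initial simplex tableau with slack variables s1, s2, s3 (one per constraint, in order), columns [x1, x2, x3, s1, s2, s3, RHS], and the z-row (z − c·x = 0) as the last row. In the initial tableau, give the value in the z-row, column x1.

The z-row carries the negated objective coefficients: the x1 entry is -3.

-3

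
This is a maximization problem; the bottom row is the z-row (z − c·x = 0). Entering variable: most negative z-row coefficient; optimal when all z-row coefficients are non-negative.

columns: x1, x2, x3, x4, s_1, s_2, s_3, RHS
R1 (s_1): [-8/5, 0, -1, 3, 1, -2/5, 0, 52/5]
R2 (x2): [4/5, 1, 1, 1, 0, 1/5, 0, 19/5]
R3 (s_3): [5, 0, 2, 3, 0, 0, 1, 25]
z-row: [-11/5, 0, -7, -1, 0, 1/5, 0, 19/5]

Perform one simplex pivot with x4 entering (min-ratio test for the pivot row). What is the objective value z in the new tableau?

Ratio test on column x4 — row 1: (52/5)/3 = 52/15; row 2: (19/5)/1 = 19/5; row 3: 25/3 = 25/3. Minimum is 52/15 at row 1 (s_1 leaves); pivot element 3.
Pivot on row 1; the z-row RHS becomes 19/5 − (-1)·(52/15) = 109/15.

109/15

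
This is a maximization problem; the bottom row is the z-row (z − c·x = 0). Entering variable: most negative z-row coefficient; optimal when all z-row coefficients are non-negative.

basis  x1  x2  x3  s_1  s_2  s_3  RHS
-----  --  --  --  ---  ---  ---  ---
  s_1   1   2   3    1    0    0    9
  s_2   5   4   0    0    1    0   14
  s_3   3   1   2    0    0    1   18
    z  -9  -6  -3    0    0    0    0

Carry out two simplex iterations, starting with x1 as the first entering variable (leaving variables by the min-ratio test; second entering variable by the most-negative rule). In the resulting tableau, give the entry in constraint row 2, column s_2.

Ratio test on column x1 — row 1: 9/1 = 9; row 2: 14/5 = 14/5; row 3: 18/3 = 6. Minimum is 14/5 at row 2 (s_2 leaves); pivot element 5.
Divide row 2 by 5; eliminate column x1 from the other rows.
Second iteration: most negative z-row entry is -3 in column x3, so x3 enters.
Ratio test on column x3 — row 1: (31/5)/3 = 31/15; row 2: entry 0 ≤ 0; row 3: (48/5)/2 = 24/5. Minimum is 31/15 at row 1 (s_1 leaves); pivot element 3.
Divide row 1 by 3; eliminate column x3 from the other rows.
After both pivots, the entry at constraint row 2, column s_2 is 1/5.

1/5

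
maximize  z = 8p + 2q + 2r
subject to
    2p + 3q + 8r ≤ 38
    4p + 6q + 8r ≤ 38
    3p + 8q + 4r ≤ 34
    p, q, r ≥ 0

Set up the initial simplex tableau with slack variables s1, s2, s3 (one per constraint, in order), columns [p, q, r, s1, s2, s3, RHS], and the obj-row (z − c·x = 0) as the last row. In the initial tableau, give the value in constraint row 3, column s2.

0

Slack s2 belongs to constraint 2; its column is the unit vector e_2, so the entry in row 3 is 0.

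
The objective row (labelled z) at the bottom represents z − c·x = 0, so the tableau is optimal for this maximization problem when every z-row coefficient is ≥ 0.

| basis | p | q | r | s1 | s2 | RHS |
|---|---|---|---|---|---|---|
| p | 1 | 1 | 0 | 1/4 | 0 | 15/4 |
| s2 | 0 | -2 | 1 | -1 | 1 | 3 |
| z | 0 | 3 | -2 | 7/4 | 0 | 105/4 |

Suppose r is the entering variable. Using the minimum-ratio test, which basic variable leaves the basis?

s2

Column r entries and ratios — p: 0 ≤ 0, skip; s2: 3/1 = 3.
Smallest ratio is 3 in the row of s2, so s2 leaves.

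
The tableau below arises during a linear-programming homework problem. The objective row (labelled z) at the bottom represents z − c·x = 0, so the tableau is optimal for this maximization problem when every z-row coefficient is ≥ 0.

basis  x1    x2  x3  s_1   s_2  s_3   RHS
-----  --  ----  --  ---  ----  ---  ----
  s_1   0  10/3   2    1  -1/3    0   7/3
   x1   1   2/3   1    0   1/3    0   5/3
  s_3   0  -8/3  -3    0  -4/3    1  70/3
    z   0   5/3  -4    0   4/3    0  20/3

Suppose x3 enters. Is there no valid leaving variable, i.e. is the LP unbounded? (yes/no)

no

Column x3 has positive entries in row(s) 1, 2, so the ratio test bounds it — not unbounded.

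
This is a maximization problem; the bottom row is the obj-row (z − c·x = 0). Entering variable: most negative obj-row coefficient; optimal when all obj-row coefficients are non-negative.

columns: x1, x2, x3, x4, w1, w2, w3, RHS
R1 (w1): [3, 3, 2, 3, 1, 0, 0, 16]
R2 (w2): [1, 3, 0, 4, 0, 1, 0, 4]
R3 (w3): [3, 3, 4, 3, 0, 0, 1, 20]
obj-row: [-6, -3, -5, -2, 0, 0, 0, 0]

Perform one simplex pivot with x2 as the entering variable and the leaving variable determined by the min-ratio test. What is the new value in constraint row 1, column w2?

-1

Ratio test on column x2 — row 1: 16/3 = 16/3; row 2: 4/3 = 4/3; row 3: 20/3 = 20/3. Minimum is 4/3 at row 2 (w2 leaves); pivot element 3.
Divide row 2 by 3; eliminate column x2 from the other rows.
Row 1 update in column w2: 0 − 3·(1/3) = -1.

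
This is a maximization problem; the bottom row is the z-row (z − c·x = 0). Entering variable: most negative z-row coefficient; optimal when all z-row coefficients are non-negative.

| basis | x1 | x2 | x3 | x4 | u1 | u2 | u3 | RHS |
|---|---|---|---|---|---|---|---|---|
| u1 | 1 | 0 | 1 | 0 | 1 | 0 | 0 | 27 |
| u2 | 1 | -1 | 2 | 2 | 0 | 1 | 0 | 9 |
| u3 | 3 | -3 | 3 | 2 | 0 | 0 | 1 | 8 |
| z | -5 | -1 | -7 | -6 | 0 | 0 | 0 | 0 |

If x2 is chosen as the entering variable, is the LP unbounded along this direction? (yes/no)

Every constraint-row entry in column x2 is ≤ 0, so increasing x2 is unbounded.

yes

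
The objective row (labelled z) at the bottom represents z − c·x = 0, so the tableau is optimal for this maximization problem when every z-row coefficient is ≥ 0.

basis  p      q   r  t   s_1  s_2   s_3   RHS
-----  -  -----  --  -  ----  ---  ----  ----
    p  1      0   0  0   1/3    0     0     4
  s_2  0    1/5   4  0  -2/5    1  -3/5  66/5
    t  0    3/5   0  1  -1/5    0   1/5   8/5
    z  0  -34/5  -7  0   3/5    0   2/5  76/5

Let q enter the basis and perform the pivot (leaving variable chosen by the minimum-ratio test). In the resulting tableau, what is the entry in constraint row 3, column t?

Ratio test on column q — row 1: entry 0 ≤ 0; row 2: (66/5)/(1/5) = 66; row 3: (8/5)/(3/5) = 8/3. Minimum is 8/3 at row 3 (t leaves); pivot element 3/5.
Divide row 3 by 3/5; eliminate column q from the other rows.
In the new row 3, the t entry is the old entry divided by the pivot: 1/(3/5) = 5/3.

5/3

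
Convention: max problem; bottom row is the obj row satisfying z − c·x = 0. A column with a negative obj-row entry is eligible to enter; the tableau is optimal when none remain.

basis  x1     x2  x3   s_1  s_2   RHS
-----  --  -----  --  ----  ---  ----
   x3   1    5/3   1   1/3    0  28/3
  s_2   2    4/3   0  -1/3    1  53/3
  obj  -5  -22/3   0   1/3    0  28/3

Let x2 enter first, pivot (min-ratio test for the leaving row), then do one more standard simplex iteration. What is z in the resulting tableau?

111/2

Ratio test on column x2 — row 1: (28/3)/(5/3) = 28/5; row 2: (53/3)/(4/3) = 53/4. Minimum is 28/5 at row 1 (x3 leaves); pivot element 5/3.
Pivot on row 1; the obj-row RHS becomes 28/3 − (-22/3)·(28/5) = 252/5.
Next entering variable (most negative obj-row entry -3/5): x1.
Ratio test on column x1 — row 1: (28/5)/(3/5) = 28/3; row 2: (51/5)/(6/5) = 17/2. Minimum is 17/2 at row 2 (s_2 leaves); pivot element 6/5.
After the second pivot the obj-row RHS is 252/5 − (-3/5)·(17/2) = 111/2.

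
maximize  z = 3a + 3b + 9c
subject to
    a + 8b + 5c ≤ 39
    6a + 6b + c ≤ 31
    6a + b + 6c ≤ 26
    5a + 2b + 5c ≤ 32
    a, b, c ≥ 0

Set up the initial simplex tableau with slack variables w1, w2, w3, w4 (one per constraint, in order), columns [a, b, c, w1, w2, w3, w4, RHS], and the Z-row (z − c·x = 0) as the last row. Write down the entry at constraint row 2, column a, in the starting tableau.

Constraint 2 has coefficient 6 on a.

6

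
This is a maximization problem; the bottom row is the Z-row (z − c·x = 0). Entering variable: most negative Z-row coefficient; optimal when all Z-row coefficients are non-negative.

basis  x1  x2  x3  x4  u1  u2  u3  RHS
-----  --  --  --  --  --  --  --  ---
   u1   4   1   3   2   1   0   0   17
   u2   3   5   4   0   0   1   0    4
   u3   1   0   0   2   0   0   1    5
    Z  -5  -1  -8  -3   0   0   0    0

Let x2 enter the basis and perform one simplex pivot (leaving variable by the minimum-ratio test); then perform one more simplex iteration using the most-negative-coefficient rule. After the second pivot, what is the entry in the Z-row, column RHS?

8

Ratio test on column x2 — row 1: 17/1 = 17; row 2: 4/5 = 4/5; row 3: entry 0 ≤ 0. Minimum is 4/5 at row 2 (u2 leaves); pivot element 5.
Divide row 2 by 5; eliminate column x2 from the other rows.
Second iteration: most negative Z-row entry is -36/5 in column x3, so x3 enters.
Ratio test on column x3 — row 1: (81/5)/(11/5) = 81/11; row 2: (4/5)/(4/5) = 1; row 3: entry 0 ≤ 0. Minimum is 1 at row 2 (x2 leaves); pivot element 4/5.
Divide row 2 by 4/5; eliminate column x3 from the other rows.
After both pivots, the entry at the Z-row, column RHS is 8.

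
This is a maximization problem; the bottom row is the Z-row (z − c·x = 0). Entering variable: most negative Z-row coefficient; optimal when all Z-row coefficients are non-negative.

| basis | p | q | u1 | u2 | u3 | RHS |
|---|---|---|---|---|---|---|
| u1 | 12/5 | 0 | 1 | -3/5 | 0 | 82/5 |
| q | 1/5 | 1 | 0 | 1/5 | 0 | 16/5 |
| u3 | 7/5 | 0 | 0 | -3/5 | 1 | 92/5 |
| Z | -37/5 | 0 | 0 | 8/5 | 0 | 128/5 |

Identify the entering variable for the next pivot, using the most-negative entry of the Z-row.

Negative Z-row entries: p: -37/5.
The most negative is -37/5 in column p, so p enters.

p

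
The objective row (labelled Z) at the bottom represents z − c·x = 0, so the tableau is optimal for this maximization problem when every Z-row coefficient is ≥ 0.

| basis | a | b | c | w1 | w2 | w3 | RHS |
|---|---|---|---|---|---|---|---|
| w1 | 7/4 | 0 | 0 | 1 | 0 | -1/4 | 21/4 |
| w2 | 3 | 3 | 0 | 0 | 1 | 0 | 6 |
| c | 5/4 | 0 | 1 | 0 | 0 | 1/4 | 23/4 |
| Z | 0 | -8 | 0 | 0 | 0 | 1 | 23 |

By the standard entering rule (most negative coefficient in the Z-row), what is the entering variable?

b

Negative Z-row entries: b: -8.
The most negative is -8 in column b, so b enters.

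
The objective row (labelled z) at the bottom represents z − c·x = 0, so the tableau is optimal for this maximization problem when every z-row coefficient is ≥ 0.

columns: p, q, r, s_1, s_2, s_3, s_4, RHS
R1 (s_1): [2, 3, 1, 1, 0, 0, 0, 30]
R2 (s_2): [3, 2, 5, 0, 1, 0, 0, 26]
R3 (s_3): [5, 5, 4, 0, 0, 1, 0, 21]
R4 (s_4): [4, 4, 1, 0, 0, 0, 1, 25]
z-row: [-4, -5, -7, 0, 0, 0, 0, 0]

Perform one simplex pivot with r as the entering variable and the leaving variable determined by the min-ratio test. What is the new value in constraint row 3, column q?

17/5

Ratio test on column r — row 1: 30/1 = 30; row 2: 26/5 = 26/5; row 3: 21/4 = 21/4; row 4: 25/1 = 25. Minimum is 26/5 at row 2 (s_2 leaves); pivot element 5.
Divide row 2 by 5; eliminate column r from the other rows.
Row 3 update in column q: 5 − 4·(2/5) = 17/5.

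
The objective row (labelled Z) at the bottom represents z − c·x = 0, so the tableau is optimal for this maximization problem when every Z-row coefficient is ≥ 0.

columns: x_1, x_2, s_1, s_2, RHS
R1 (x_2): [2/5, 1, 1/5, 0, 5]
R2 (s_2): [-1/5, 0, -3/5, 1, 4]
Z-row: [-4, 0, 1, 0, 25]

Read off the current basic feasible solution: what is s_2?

4

s_2 is basic (row 2); its value is the RHS of that row, 4.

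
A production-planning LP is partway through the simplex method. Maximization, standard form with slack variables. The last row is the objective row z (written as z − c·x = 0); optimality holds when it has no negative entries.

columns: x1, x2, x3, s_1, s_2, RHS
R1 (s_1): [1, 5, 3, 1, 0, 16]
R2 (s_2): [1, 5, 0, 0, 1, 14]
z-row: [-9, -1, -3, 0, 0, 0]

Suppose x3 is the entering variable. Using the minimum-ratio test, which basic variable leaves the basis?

s_1

Column x3 entries and ratios — s_1: 16/3 = 16/3; s_2: 0 ≤ 0, skip.
Smallest ratio is 16/3 in the row of s_1, so s_1 leaves.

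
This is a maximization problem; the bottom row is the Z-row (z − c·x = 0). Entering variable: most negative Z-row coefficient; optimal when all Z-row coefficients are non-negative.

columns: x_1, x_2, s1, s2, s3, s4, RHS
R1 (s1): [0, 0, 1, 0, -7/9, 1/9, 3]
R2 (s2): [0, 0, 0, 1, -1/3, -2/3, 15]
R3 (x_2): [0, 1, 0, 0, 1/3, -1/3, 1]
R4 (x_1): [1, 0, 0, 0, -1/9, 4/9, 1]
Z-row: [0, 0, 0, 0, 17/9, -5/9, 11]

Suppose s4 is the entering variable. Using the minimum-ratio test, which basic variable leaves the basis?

Column s4 entries and ratios — s1: 3/(1/9) = 27; s2: -2/3 ≤ 0, skip; x_2: -1/3 ≤ 0, skip; x_1: 1/(4/9) = 9/4.
Smallest ratio is 9/4 in the row of x_1, so x_1 leaves.

x_1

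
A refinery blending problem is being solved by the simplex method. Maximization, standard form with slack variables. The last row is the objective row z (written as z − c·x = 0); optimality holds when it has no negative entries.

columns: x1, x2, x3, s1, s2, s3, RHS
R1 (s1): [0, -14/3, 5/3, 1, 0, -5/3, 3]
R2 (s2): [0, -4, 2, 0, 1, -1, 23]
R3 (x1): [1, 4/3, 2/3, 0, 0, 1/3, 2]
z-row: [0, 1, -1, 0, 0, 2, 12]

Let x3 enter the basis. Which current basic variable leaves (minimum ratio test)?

s1

Column x3 entries and ratios — s1: 3/(5/3) = 9/5; s2: 23/2 = 23/2; x1: 2/(2/3) = 3.
Smallest ratio is 9/5 in the row of s1, so s1 leaves.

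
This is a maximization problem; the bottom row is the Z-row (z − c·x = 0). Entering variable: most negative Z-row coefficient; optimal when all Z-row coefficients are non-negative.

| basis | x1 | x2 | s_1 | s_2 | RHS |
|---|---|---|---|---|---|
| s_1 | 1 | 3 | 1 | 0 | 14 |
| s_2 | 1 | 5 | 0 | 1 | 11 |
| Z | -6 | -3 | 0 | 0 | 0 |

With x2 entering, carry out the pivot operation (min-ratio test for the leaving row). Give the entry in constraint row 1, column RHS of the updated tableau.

37/5

Ratio test on column x2 — row 1: 14/3 = 14/3; row 2: 11/5 = 11/5. Minimum is 11/5 at row 2 (s_2 leaves); pivot element 5.
Divide row 2 by 5; eliminate column x2 from the other rows.
Row 1 update in column RHS: 14 − 3·(11/5) = 37/5.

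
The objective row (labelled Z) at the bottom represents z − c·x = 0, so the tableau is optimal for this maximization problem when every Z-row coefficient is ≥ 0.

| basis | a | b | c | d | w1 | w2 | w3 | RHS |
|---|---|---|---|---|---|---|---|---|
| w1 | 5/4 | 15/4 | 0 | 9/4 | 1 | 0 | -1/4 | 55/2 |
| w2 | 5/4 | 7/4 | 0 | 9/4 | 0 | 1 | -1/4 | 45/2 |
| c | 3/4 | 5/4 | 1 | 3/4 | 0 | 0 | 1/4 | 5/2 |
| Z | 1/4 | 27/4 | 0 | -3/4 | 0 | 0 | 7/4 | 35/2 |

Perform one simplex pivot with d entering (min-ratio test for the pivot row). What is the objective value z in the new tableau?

20

Ratio test on column d — row 1: (55/2)/(9/4) = 110/9; row 2: (45/2)/(9/4) = 10; row 3: (5/2)/(3/4) = 10/3. Minimum is 10/3 at row 3 (c leaves); pivot element 3/4.
Pivot on row 3; the Z-row RHS becomes 35/2 − (-3/4)·(10/3) = 20.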